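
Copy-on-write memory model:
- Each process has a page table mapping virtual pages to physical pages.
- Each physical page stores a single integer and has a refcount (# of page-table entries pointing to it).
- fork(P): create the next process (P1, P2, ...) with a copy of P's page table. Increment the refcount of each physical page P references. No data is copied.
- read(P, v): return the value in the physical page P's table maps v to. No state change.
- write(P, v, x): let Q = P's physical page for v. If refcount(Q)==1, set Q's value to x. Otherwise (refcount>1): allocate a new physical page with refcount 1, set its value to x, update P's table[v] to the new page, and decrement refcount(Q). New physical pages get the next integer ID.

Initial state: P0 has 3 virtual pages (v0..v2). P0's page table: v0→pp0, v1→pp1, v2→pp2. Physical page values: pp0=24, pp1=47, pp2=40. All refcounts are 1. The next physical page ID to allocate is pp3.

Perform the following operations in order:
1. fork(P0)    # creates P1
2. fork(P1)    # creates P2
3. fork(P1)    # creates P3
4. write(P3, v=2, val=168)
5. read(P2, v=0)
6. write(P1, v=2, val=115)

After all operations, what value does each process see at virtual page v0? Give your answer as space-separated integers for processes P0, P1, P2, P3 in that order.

Answer: 24 24 24 24

Derivation:
Op 1: fork(P0) -> P1. 3 ppages; refcounts: pp0:2 pp1:2 pp2:2
Op 2: fork(P1) -> P2. 3 ppages; refcounts: pp0:3 pp1:3 pp2:3
Op 3: fork(P1) -> P3. 3 ppages; refcounts: pp0:4 pp1:4 pp2:4
Op 4: write(P3, v2, 168). refcount(pp2)=4>1 -> COPY to pp3. 4 ppages; refcounts: pp0:4 pp1:4 pp2:3 pp3:1
Op 5: read(P2, v0) -> 24. No state change.
Op 6: write(P1, v2, 115). refcount(pp2)=3>1 -> COPY to pp4. 5 ppages; refcounts: pp0:4 pp1:4 pp2:2 pp3:1 pp4:1
P0: v0 -> pp0 = 24
P1: v0 -> pp0 = 24
P2: v0 -> pp0 = 24
P3: v0 -> pp0 = 24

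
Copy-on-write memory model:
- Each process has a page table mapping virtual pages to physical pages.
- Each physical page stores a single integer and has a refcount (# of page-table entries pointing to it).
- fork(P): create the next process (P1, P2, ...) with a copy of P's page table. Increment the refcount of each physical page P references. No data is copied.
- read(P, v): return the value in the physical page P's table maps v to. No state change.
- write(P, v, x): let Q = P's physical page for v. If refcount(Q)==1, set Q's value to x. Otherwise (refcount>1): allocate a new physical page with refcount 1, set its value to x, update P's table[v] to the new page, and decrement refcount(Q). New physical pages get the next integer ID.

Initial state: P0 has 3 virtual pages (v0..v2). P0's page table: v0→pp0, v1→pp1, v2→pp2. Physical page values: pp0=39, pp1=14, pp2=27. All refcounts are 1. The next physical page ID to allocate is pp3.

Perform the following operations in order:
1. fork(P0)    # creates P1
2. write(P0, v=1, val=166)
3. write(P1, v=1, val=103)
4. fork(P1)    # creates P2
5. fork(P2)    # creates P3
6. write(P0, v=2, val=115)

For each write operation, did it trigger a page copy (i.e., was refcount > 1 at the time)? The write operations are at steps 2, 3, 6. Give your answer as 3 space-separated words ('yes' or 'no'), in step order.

Op 1: fork(P0) -> P1. 3 ppages; refcounts: pp0:2 pp1:2 pp2:2
Op 2: write(P0, v1, 166). refcount(pp1)=2>1 -> COPY to pp3. 4 ppages; refcounts: pp0:2 pp1:1 pp2:2 pp3:1
Op 3: write(P1, v1, 103). refcount(pp1)=1 -> write in place. 4 ppages; refcounts: pp0:2 pp1:1 pp2:2 pp3:1
Op 4: fork(P1) -> P2. 4 ppages; refcounts: pp0:3 pp1:2 pp2:3 pp3:1
Op 5: fork(P2) -> P3. 4 ppages; refcounts: pp0:4 pp1:3 pp2:4 pp3:1
Op 6: write(P0, v2, 115). refcount(pp2)=4>1 -> COPY to pp4. 5 ppages; refcounts: pp0:4 pp1:3 pp2:3 pp3:1 pp4:1

yes no yes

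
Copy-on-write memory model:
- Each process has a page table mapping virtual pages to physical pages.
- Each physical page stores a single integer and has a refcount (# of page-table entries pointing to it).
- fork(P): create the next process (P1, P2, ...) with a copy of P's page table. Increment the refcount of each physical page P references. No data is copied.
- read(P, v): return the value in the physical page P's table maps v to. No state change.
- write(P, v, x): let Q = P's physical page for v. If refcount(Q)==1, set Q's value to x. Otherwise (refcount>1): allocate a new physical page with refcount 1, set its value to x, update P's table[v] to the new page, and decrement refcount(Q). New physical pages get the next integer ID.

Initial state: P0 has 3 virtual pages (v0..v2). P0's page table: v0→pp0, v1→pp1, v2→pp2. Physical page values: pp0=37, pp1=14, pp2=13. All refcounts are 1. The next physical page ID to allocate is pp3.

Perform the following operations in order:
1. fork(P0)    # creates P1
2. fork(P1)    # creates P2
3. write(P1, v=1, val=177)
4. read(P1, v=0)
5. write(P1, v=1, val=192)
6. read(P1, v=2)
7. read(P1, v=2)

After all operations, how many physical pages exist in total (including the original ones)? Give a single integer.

Answer: 4

Derivation:
Op 1: fork(P0) -> P1. 3 ppages; refcounts: pp0:2 pp1:2 pp2:2
Op 2: fork(P1) -> P2. 3 ppages; refcounts: pp0:3 pp1:3 pp2:3
Op 3: write(P1, v1, 177). refcount(pp1)=3>1 -> COPY to pp3. 4 ppages; refcounts: pp0:3 pp1:2 pp2:3 pp3:1
Op 4: read(P1, v0) -> 37. No state change.
Op 5: write(P1, v1, 192). refcount(pp3)=1 -> write in place. 4 ppages; refcounts: pp0:3 pp1:2 pp2:3 pp3:1
Op 6: read(P1, v2) -> 13. No state change.
Op 7: read(P1, v2) -> 13. No state change.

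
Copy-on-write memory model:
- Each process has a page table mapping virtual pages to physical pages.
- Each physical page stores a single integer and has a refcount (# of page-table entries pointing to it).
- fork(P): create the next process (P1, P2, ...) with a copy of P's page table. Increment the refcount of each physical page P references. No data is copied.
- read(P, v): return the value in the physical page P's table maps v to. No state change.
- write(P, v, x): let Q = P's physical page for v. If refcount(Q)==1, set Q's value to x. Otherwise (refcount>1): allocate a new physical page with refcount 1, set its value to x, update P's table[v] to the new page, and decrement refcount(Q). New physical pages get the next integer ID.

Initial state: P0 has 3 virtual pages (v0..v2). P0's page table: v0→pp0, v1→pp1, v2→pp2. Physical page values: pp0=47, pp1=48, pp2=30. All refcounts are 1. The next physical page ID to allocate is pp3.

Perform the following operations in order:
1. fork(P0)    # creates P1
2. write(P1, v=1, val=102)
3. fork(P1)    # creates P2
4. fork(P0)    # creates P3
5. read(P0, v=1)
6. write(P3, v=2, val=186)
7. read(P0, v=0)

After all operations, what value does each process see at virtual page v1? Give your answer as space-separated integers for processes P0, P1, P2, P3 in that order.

Answer: 48 102 102 48

Derivation:
Op 1: fork(P0) -> P1. 3 ppages; refcounts: pp0:2 pp1:2 pp2:2
Op 2: write(P1, v1, 102). refcount(pp1)=2>1 -> COPY to pp3. 4 ppages; refcounts: pp0:2 pp1:1 pp2:2 pp3:1
Op 3: fork(P1) -> P2. 4 ppages; refcounts: pp0:3 pp1:1 pp2:3 pp3:2
Op 4: fork(P0) -> P3. 4 ppages; refcounts: pp0:4 pp1:2 pp2:4 pp3:2
Op 5: read(P0, v1) -> 48. No state change.
Op 6: write(P3, v2, 186). refcount(pp2)=4>1 -> COPY to pp4. 5 ppages; refcounts: pp0:4 pp1:2 pp2:3 pp3:2 pp4:1
Op 7: read(P0, v0) -> 47. No state change.
P0: v1 -> pp1 = 48
P1: v1 -> pp3 = 102
P2: v1 -> pp3 = 102
P3: v1 -> pp1 = 48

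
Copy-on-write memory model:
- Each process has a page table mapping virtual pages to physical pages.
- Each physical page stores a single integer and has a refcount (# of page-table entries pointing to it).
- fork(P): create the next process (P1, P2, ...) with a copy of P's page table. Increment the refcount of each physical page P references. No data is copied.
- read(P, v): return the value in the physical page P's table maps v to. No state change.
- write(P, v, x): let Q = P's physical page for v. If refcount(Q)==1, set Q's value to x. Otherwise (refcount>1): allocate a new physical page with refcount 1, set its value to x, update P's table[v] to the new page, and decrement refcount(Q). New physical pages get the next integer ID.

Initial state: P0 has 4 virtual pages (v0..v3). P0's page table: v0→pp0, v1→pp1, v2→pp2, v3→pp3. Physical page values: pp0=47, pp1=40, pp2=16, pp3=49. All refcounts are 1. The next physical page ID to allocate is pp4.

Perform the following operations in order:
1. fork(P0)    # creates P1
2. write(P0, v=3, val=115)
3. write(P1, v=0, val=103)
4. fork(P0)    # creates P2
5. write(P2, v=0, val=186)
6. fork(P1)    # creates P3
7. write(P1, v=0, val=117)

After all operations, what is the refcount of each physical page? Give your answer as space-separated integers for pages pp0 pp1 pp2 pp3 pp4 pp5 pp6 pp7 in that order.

Answer: 1 4 4 2 2 1 1 1

Derivation:
Op 1: fork(P0) -> P1. 4 ppages; refcounts: pp0:2 pp1:2 pp2:2 pp3:2
Op 2: write(P0, v3, 115). refcount(pp3)=2>1 -> COPY to pp4. 5 ppages; refcounts: pp0:2 pp1:2 pp2:2 pp3:1 pp4:1
Op 3: write(P1, v0, 103). refcount(pp0)=2>1 -> COPY to pp5. 6 ppages; refcounts: pp0:1 pp1:2 pp2:2 pp3:1 pp4:1 pp5:1
Op 4: fork(P0) -> P2. 6 ppages; refcounts: pp0:2 pp1:3 pp2:3 pp3:1 pp4:2 pp5:1
Op 5: write(P2, v0, 186). refcount(pp0)=2>1 -> COPY to pp6. 7 ppages; refcounts: pp0:1 pp1:3 pp2:3 pp3:1 pp4:2 pp5:1 pp6:1
Op 6: fork(P1) -> P3. 7 ppages; refcounts: pp0:1 pp1:4 pp2:4 pp3:2 pp4:2 pp5:2 pp6:1
Op 7: write(P1, v0, 117). refcount(pp5)=2>1 -> COPY to pp7. 8 ppages; refcounts: pp0:1 pp1:4 pp2:4 pp3:2 pp4:2 pp5:1 pp6:1 pp7:1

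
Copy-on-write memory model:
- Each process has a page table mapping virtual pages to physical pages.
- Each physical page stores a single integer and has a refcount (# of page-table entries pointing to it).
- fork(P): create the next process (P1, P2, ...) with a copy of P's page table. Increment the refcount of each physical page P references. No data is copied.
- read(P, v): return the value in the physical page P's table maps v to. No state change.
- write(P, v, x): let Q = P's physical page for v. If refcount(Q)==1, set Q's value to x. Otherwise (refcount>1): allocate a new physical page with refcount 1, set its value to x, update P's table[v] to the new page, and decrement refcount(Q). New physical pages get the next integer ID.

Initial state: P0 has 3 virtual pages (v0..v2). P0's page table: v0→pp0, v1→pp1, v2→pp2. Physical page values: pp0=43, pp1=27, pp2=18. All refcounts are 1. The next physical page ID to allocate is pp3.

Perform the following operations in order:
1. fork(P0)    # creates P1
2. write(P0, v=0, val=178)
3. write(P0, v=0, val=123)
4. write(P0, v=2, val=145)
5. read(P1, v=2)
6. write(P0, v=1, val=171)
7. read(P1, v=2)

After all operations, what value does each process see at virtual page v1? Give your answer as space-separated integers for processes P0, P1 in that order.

Op 1: fork(P0) -> P1. 3 ppages; refcounts: pp0:2 pp1:2 pp2:2
Op 2: write(P0, v0, 178). refcount(pp0)=2>1 -> COPY to pp3. 4 ppages; refcounts: pp0:1 pp1:2 pp2:2 pp3:1
Op 3: write(P0, v0, 123). refcount(pp3)=1 -> write in place. 4 ppages; refcounts: pp0:1 pp1:2 pp2:2 pp3:1
Op 4: write(P0, v2, 145). refcount(pp2)=2>1 -> COPY to pp4. 5 ppages; refcounts: pp0:1 pp1:2 pp2:1 pp3:1 pp4:1
Op 5: read(P1, v2) -> 18. No state change.
Op 6: write(P0, v1, 171). refcount(pp1)=2>1 -> COPY to pp5. 6 ppages; refcounts: pp0:1 pp1:1 pp2:1 pp3:1 pp4:1 pp5:1
Op 7: read(P1, v2) -> 18. No state change.
P0: v1 -> pp5 = 171
P1: v1 -> pp1 = 27

Answer: 171 27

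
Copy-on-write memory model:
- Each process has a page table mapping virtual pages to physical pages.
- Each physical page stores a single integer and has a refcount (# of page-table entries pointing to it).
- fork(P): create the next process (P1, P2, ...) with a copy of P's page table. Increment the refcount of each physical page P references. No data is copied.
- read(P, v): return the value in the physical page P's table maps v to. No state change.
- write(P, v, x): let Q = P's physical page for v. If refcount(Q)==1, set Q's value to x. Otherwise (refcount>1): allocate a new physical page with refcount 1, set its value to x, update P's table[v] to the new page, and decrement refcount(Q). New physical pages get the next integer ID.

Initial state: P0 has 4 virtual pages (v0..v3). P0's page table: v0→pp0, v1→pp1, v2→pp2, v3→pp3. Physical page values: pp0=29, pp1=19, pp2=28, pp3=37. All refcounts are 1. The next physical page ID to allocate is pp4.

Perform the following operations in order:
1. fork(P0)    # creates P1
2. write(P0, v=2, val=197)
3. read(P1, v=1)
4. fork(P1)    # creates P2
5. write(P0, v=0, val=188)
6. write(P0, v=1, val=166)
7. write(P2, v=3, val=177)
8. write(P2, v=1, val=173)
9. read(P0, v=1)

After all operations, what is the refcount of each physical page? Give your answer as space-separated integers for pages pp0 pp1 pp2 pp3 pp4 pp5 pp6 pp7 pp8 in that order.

Op 1: fork(P0) -> P1. 4 ppages; refcounts: pp0:2 pp1:2 pp2:2 pp3:2
Op 2: write(P0, v2, 197). refcount(pp2)=2>1 -> COPY to pp4. 5 ppages; refcounts: pp0:2 pp1:2 pp2:1 pp3:2 pp4:1
Op 3: read(P1, v1) -> 19. No state change.
Op 4: fork(P1) -> P2. 5 ppages; refcounts: pp0:3 pp1:3 pp2:2 pp3:3 pp4:1
Op 5: write(P0, v0, 188). refcount(pp0)=3>1 -> COPY to pp5. 6 ppages; refcounts: pp0:2 pp1:3 pp2:2 pp3:3 pp4:1 pp5:1
Op 6: write(P0, v1, 166). refcount(pp1)=3>1 -> COPY to pp6. 7 ppages; refcounts: pp0:2 pp1:2 pp2:2 pp3:3 pp4:1 pp5:1 pp6:1
Op 7: write(P2, v3, 177). refcount(pp3)=3>1 -> COPY to pp7. 8 ppages; refcounts: pp0:2 pp1:2 pp2:2 pp3:2 pp4:1 pp5:1 pp6:1 pp7:1
Op 8: write(P2, v1, 173). refcount(pp1)=2>1 -> COPY to pp8. 9 ppages; refcounts: pp0:2 pp1:1 pp2:2 pp3:2 pp4:1 pp5:1 pp6:1 pp7:1 pp8:1
Op 9: read(P0, v1) -> 166. No state change.

Answer: 2 1 2 2 1 1 1 1 1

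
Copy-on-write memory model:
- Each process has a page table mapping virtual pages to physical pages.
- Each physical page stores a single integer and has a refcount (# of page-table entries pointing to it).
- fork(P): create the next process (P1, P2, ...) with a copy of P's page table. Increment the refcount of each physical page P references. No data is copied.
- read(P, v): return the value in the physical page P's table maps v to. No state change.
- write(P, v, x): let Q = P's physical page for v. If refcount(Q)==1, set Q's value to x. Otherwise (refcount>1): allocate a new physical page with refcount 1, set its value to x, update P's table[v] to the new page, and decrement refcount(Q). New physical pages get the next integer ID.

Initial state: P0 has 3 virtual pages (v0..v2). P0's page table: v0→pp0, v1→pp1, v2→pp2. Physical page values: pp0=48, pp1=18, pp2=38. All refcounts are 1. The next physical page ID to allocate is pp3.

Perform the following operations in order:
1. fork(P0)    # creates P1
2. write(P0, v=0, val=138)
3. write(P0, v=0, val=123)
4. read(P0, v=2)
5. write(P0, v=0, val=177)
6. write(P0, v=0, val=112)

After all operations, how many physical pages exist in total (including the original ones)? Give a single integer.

Op 1: fork(P0) -> P1. 3 ppages; refcounts: pp0:2 pp1:2 pp2:2
Op 2: write(P0, v0, 138). refcount(pp0)=2>1 -> COPY to pp3. 4 ppages; refcounts: pp0:1 pp1:2 pp2:2 pp3:1
Op 3: write(P0, v0, 123). refcount(pp3)=1 -> write in place. 4 ppages; refcounts: pp0:1 pp1:2 pp2:2 pp3:1
Op 4: read(P0, v2) -> 38. No state change.
Op 5: write(P0, v0, 177). refcount(pp3)=1 -> write in place. 4 ppages; refcounts: pp0:1 pp1:2 pp2:2 pp3:1
Op 6: write(P0, v0, 112). refcount(pp3)=1 -> write in place. 4 ppages; refcounts: pp0:1 pp1:2 pp2:2 pp3:1

Answer: 4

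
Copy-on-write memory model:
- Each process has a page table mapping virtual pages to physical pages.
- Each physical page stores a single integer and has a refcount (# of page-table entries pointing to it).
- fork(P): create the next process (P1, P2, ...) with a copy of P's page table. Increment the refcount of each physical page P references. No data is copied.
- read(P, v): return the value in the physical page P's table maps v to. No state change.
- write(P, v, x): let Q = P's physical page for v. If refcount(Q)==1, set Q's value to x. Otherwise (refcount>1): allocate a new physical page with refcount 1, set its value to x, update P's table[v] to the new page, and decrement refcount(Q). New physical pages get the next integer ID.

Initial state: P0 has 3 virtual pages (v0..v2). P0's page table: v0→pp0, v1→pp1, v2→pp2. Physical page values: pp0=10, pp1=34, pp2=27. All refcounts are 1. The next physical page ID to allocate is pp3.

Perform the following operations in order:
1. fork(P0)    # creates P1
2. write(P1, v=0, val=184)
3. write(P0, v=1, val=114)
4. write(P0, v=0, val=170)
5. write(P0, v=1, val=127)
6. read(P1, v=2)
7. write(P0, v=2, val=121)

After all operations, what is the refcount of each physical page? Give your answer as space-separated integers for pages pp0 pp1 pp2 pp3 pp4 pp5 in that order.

Answer: 1 1 1 1 1 1

Derivation:
Op 1: fork(P0) -> P1. 3 ppages; refcounts: pp0:2 pp1:2 pp2:2
Op 2: write(P1, v0, 184). refcount(pp0)=2>1 -> COPY to pp3. 4 ppages; refcounts: pp0:1 pp1:2 pp2:2 pp3:1
Op 3: write(P0, v1, 114). refcount(pp1)=2>1 -> COPY to pp4. 5 ppages; refcounts: pp0:1 pp1:1 pp2:2 pp3:1 pp4:1
Op 4: write(P0, v0, 170). refcount(pp0)=1 -> write in place. 5 ppages; refcounts: pp0:1 pp1:1 pp2:2 pp3:1 pp4:1
Op 5: write(P0, v1, 127). refcount(pp4)=1 -> write in place. 5 ppages; refcounts: pp0:1 pp1:1 pp2:2 pp3:1 pp4:1
Op 6: read(P1, v2) -> 27. No state change.
Op 7: write(P0, v2, 121). refcount(pp2)=2>1 -> COPY to pp5. 6 ppages; refcounts: pp0:1 pp1:1 pp2:1 pp3:1 pp4:1 pp5:1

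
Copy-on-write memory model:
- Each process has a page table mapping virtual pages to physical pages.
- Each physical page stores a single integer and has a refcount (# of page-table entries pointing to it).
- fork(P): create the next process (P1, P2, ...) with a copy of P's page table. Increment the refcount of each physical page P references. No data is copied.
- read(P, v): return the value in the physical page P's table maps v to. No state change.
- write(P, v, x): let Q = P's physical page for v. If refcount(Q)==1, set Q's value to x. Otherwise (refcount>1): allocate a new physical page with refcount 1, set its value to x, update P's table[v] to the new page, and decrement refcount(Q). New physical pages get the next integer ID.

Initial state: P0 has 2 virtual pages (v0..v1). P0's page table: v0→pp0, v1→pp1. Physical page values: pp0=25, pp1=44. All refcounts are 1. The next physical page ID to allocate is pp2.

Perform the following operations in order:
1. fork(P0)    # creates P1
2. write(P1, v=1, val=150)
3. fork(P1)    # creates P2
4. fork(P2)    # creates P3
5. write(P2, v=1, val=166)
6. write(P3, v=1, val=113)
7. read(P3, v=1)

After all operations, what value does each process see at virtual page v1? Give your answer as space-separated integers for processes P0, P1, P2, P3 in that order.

Op 1: fork(P0) -> P1. 2 ppages; refcounts: pp0:2 pp1:2
Op 2: write(P1, v1, 150). refcount(pp1)=2>1 -> COPY to pp2. 3 ppages; refcounts: pp0:2 pp1:1 pp2:1
Op 3: fork(P1) -> P2. 3 ppages; refcounts: pp0:3 pp1:1 pp2:2
Op 4: fork(P2) -> P3. 3 ppages; refcounts: pp0:4 pp1:1 pp2:3
Op 5: write(P2, v1, 166). refcount(pp2)=3>1 -> COPY to pp3. 4 ppages; refcounts: pp0:4 pp1:1 pp2:2 pp3:1
Op 6: write(P3, v1, 113). refcount(pp2)=2>1 -> COPY to pp4. 5 ppages; refcounts: pp0:4 pp1:1 pp2:1 pp3:1 pp4:1
Op 7: read(P3, v1) -> 113. No state change.
P0: v1 -> pp1 = 44
P1: v1 -> pp2 = 150
P2: v1 -> pp3 = 166
P3: v1 -> pp4 = 113

Answer: 44 150 166 113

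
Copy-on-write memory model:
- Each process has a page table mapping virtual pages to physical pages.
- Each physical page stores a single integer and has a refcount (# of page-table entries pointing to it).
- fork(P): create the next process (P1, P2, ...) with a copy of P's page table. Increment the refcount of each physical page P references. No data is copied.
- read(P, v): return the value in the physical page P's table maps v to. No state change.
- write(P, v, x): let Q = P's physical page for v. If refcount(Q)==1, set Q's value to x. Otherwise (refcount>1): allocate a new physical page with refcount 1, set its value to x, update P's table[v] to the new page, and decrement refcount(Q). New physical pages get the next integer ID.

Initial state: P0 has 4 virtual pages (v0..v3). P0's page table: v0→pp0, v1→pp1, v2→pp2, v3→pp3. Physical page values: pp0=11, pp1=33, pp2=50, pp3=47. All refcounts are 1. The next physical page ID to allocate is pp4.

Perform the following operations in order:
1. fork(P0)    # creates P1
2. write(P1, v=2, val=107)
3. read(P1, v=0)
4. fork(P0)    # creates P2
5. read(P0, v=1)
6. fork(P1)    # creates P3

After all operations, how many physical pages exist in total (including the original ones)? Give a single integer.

Op 1: fork(P0) -> P1. 4 ppages; refcounts: pp0:2 pp1:2 pp2:2 pp3:2
Op 2: write(P1, v2, 107). refcount(pp2)=2>1 -> COPY to pp4. 5 ppages; refcounts: pp0:2 pp1:2 pp2:1 pp3:2 pp4:1
Op 3: read(P1, v0) -> 11. No state change.
Op 4: fork(P0) -> P2. 5 ppages; refcounts: pp0:3 pp1:3 pp2:2 pp3:3 pp4:1
Op 5: read(P0, v1) -> 33. No state change.
Op 6: fork(P1) -> P3. 5 ppages; refcounts: pp0:4 pp1:4 pp2:2 pp3:4 pp4:2

Answer: 5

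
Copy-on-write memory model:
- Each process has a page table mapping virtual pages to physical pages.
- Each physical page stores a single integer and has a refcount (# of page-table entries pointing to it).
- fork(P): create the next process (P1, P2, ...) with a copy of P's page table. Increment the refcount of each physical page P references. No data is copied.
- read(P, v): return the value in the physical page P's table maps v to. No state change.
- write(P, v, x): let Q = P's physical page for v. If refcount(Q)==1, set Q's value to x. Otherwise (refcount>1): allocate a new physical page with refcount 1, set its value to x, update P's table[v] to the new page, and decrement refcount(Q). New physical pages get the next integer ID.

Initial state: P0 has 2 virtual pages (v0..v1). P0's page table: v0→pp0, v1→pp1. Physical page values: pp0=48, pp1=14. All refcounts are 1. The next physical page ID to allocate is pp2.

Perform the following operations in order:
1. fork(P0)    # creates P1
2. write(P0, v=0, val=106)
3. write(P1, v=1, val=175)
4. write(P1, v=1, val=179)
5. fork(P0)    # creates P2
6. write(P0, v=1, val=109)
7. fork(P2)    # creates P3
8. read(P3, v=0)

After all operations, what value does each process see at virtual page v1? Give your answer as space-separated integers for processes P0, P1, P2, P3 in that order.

Answer: 109 179 14 14

Derivation:
Op 1: fork(P0) -> P1. 2 ppages; refcounts: pp0:2 pp1:2
Op 2: write(P0, v0, 106). refcount(pp0)=2>1 -> COPY to pp2. 3 ppages; refcounts: pp0:1 pp1:2 pp2:1
Op 3: write(P1, v1, 175). refcount(pp1)=2>1 -> COPY to pp3. 4 ppages; refcounts: pp0:1 pp1:1 pp2:1 pp3:1
Op 4: write(P1, v1, 179). refcount(pp3)=1 -> write in place. 4 ppages; refcounts: pp0:1 pp1:1 pp2:1 pp3:1
Op 5: fork(P0) -> P2. 4 ppages; refcounts: pp0:1 pp1:2 pp2:2 pp3:1
Op 6: write(P0, v1, 109). refcount(pp1)=2>1 -> COPY to pp4. 5 ppages; refcounts: pp0:1 pp1:1 pp2:2 pp3:1 pp4:1
Op 7: fork(P2) -> P3. 5 ppages; refcounts: pp0:1 pp1:2 pp2:3 pp3:1 pp4:1
Op 8: read(P3, v0) -> 106. No state change.
P0: v1 -> pp4 = 109
P1: v1 -> pp3 = 179
P2: v1 -> pp1 = 14
P3: v1 -> pp1 = 14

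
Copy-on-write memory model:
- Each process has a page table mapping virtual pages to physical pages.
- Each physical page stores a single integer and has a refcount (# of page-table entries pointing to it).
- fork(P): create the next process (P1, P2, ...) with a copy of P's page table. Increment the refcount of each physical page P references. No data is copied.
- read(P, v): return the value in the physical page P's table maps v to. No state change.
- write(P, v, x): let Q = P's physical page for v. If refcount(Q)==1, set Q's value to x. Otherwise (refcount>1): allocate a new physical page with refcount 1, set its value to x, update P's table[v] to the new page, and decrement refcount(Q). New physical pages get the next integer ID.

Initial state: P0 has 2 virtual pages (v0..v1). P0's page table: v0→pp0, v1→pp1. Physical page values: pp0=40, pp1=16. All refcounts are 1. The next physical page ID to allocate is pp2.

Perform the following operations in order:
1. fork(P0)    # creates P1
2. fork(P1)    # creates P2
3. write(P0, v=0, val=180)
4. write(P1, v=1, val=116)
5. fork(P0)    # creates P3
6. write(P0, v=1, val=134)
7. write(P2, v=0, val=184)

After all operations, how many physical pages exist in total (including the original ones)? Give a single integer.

Answer: 6

Derivation:
Op 1: fork(P0) -> P1. 2 ppages; refcounts: pp0:2 pp1:2
Op 2: fork(P1) -> P2. 2 ppages; refcounts: pp0:3 pp1:3
Op 3: write(P0, v0, 180). refcount(pp0)=3>1 -> COPY to pp2. 3 ppages; refcounts: pp0:2 pp1:3 pp2:1
Op 4: write(P1, v1, 116). refcount(pp1)=3>1 -> COPY to pp3. 4 ppages; refcounts: pp0:2 pp1:2 pp2:1 pp3:1
Op 5: fork(P0) -> P3. 4 ppages; refcounts: pp0:2 pp1:3 pp2:2 pp3:1
Op 6: write(P0, v1, 134). refcount(pp1)=3>1 -> COPY to pp4. 5 ppages; refcounts: pp0:2 pp1:2 pp2:2 pp3:1 pp4:1
Op 7: write(P2, v0, 184). refcount(pp0)=2>1 -> COPY to pp5. 6 ppages; refcounts: pp0:1 pp1:2 pp2:2 pp3:1 pp4:1 pp5:1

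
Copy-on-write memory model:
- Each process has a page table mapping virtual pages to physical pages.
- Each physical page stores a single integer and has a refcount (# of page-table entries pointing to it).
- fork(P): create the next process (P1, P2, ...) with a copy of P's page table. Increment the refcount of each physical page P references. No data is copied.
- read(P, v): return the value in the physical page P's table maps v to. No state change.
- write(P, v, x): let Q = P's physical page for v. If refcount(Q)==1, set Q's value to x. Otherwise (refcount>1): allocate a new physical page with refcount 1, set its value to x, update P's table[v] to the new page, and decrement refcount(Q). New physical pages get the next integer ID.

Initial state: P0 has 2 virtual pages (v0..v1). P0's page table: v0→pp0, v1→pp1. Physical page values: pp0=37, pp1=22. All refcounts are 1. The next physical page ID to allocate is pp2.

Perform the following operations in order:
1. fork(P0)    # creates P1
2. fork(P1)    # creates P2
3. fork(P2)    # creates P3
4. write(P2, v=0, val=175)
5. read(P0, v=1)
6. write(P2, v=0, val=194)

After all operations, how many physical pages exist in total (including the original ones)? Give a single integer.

Op 1: fork(P0) -> P1. 2 ppages; refcounts: pp0:2 pp1:2
Op 2: fork(P1) -> P2. 2 ppages; refcounts: pp0:3 pp1:3
Op 3: fork(P2) -> P3. 2 ppages; refcounts: pp0:4 pp1:4
Op 4: write(P2, v0, 175). refcount(pp0)=4>1 -> COPY to pp2. 3 ppages; refcounts: pp0:3 pp1:4 pp2:1
Op 5: read(P0, v1) -> 22. No state change.
Op 6: write(P2, v0, 194). refcount(pp2)=1 -> write in place. 3 ppages; refcounts: pp0:3 pp1:4 pp2:1

Answer: 3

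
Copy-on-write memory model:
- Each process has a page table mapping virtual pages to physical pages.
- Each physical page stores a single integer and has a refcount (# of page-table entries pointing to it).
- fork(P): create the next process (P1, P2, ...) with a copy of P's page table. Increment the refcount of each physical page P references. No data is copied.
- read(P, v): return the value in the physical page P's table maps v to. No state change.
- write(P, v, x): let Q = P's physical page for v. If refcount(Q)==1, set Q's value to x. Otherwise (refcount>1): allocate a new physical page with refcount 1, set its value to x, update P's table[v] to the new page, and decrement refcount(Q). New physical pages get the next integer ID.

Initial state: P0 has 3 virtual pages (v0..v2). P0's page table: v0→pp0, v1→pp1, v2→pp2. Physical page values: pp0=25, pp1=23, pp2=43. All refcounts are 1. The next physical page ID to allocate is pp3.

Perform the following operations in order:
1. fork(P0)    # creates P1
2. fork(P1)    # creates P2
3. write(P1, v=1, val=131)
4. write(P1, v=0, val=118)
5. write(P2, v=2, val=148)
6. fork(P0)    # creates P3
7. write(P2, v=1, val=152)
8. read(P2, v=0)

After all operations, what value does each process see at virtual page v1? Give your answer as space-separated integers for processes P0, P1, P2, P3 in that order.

Answer: 23 131 152 23

Derivation:
Op 1: fork(P0) -> P1. 3 ppages; refcounts: pp0:2 pp1:2 pp2:2
Op 2: fork(P1) -> P2. 3 ppages; refcounts: pp0:3 pp1:3 pp2:3
Op 3: write(P1, v1, 131). refcount(pp1)=3>1 -> COPY to pp3. 4 ppages; refcounts: pp0:3 pp1:2 pp2:3 pp3:1
Op 4: write(P1, v0, 118). refcount(pp0)=3>1 -> COPY to pp4. 5 ppages; refcounts: pp0:2 pp1:2 pp2:3 pp3:1 pp4:1
Op 5: write(P2, v2, 148). refcount(pp2)=3>1 -> COPY to pp5. 6 ppages; refcounts: pp0:2 pp1:2 pp2:2 pp3:1 pp4:1 pp5:1
Op 6: fork(P0) -> P3. 6 ppages; refcounts: pp0:3 pp1:3 pp2:3 pp3:1 pp4:1 pp5:1
Op 7: write(P2, v1, 152). refcount(pp1)=3>1 -> COPY to pp6. 7 ppages; refcounts: pp0:3 pp1:2 pp2:3 pp3:1 pp4:1 pp5:1 pp6:1
Op 8: read(P2, v0) -> 25. No state change.
P0: v1 -> pp1 = 23
P1: v1 -> pp3 = 131
P2: v1 -> pp6 = 152
P3: v1 -> pp1 = 23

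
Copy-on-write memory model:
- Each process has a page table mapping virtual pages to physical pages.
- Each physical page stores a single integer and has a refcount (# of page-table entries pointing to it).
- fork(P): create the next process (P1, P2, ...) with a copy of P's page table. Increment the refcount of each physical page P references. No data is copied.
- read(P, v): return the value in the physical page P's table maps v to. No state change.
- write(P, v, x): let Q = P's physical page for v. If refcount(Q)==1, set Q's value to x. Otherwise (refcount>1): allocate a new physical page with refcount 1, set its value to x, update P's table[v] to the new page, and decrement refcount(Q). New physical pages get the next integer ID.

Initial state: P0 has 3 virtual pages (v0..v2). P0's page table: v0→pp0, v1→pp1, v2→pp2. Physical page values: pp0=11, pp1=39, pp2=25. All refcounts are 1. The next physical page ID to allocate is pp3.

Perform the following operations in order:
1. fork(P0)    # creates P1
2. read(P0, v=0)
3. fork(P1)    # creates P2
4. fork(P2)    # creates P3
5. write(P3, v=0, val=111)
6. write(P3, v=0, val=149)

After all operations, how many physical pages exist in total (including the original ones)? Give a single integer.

Op 1: fork(P0) -> P1. 3 ppages; refcounts: pp0:2 pp1:2 pp2:2
Op 2: read(P0, v0) -> 11. No state change.
Op 3: fork(P1) -> P2. 3 ppages; refcounts: pp0:3 pp1:3 pp2:3
Op 4: fork(P2) -> P3. 3 ppages; refcounts: pp0:4 pp1:4 pp2:4
Op 5: write(P3, v0, 111). refcount(pp0)=4>1 -> COPY to pp3. 4 ppages; refcounts: pp0:3 pp1:4 pp2:4 pp3:1
Op 6: write(P3, v0, 149). refcount(pp3)=1 -> write in place. 4 ppages; refcounts: pp0:3 pp1:4 pp2:4 pp3:1

Answer: 4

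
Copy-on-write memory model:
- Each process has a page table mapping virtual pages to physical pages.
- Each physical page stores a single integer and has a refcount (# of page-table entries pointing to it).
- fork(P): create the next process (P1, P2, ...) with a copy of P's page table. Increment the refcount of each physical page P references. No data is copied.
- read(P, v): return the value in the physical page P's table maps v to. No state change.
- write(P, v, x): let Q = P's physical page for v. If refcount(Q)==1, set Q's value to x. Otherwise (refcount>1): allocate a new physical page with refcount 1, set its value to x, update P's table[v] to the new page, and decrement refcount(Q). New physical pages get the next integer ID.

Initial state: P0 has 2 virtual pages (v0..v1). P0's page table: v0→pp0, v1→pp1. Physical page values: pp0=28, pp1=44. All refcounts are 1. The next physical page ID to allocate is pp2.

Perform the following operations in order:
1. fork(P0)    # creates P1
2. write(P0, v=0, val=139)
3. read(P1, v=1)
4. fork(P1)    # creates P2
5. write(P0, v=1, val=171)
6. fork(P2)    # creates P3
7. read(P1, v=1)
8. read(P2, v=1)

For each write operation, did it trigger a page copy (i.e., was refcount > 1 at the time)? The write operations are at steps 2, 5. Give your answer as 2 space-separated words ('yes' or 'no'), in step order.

Op 1: fork(P0) -> P1. 2 ppages; refcounts: pp0:2 pp1:2
Op 2: write(P0, v0, 139). refcount(pp0)=2>1 -> COPY to pp2. 3 ppages; refcounts: pp0:1 pp1:2 pp2:1
Op 3: read(P1, v1) -> 44. No state change.
Op 4: fork(P1) -> P2. 3 ppages; refcounts: pp0:2 pp1:3 pp2:1
Op 5: write(P0, v1, 171). refcount(pp1)=3>1 -> COPY to pp3. 4 ppages; refcounts: pp0:2 pp1:2 pp2:1 pp3:1
Op 6: fork(P2) -> P3. 4 ppages; refcounts: pp0:3 pp1:3 pp2:1 pp3:1
Op 7: read(P1, v1) -> 44. No state change.
Op 8: read(P2, v1) -> 44. No state change.

yes yes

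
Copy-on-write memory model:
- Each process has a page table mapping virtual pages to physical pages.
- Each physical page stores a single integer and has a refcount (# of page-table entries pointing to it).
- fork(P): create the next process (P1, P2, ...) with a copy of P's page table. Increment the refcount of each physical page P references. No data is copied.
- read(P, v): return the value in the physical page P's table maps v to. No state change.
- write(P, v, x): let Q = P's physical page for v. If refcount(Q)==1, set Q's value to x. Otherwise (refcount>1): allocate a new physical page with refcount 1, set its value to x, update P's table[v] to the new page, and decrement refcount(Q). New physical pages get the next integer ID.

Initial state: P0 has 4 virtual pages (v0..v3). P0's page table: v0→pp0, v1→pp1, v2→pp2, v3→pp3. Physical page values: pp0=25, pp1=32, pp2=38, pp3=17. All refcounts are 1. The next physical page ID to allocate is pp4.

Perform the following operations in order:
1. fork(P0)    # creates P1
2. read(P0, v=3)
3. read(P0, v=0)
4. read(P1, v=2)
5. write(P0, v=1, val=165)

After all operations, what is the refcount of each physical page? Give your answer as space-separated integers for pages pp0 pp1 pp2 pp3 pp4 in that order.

Answer: 2 1 2 2 1

Derivation:
Op 1: fork(P0) -> P1. 4 ppages; refcounts: pp0:2 pp1:2 pp2:2 pp3:2
Op 2: read(P0, v3) -> 17. No state change.
Op 3: read(P0, v0) -> 25. No state change.
Op 4: read(P1, v2) -> 38. No state change.
Op 5: write(P0, v1, 165). refcount(pp1)=2>1 -> COPY to pp4. 5 ppages; refcounts: pp0:2 pp1:1 pp2:2 pp3:2 pp4:1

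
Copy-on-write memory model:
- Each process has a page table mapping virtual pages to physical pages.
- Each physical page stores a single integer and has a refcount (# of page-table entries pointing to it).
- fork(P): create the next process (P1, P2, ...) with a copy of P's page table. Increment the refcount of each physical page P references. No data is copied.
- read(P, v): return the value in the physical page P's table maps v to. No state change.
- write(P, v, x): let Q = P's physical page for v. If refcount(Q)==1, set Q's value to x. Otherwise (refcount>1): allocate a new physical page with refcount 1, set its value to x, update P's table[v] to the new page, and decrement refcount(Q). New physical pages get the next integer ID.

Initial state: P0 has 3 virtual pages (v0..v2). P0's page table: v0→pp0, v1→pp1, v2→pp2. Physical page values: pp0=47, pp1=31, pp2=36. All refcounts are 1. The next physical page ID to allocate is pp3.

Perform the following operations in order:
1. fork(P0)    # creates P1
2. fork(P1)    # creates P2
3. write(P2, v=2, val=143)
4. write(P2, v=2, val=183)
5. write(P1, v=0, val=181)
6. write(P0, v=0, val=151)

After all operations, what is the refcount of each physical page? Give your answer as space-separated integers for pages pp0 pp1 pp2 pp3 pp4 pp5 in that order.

Op 1: fork(P0) -> P1. 3 ppages; refcounts: pp0:2 pp1:2 pp2:2
Op 2: fork(P1) -> P2. 3 ppages; refcounts: pp0:3 pp1:3 pp2:3
Op 3: write(P2, v2, 143). refcount(pp2)=3>1 -> COPY to pp3. 4 ppages; refcounts: pp0:3 pp1:3 pp2:2 pp3:1
Op 4: write(P2, v2, 183). refcount(pp3)=1 -> write in place. 4 ppages; refcounts: pp0:3 pp1:3 pp2:2 pp3:1
Op 5: write(P1, v0, 181). refcount(pp0)=3>1 -> COPY to pp4. 5 ppages; refcounts: pp0:2 pp1:3 pp2:2 pp3:1 pp4:1
Op 6: write(P0, v0, 151). refcount(pp0)=2>1 -> COPY to pp5. 6 ppages; refcounts: pp0:1 pp1:3 pp2:2 pp3:1 pp4:1 pp5:1

Answer: 1 3 2 1 1 1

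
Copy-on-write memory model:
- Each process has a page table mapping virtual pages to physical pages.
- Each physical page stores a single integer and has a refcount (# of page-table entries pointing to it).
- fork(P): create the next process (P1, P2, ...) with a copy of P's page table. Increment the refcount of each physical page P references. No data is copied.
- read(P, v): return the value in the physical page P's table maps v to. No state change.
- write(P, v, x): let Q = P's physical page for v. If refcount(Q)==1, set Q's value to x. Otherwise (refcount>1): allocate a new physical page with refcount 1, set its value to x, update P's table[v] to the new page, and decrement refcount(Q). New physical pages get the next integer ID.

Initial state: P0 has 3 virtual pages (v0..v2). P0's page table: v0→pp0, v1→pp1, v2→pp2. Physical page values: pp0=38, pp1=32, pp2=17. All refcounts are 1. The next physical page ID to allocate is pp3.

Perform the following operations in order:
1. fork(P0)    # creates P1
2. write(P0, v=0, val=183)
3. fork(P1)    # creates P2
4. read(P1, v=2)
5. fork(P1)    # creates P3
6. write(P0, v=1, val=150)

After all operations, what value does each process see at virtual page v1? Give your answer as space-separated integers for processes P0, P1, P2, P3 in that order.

Answer: 150 32 32 32

Derivation:
Op 1: fork(P0) -> P1. 3 ppages; refcounts: pp0:2 pp1:2 pp2:2
Op 2: write(P0, v0, 183). refcount(pp0)=2>1 -> COPY to pp3. 4 ppages; refcounts: pp0:1 pp1:2 pp2:2 pp3:1
Op 3: fork(P1) -> P2. 4 ppages; refcounts: pp0:2 pp1:3 pp2:3 pp3:1
Op 4: read(P1, v2) -> 17. No state change.
Op 5: fork(P1) -> P3. 4 ppages; refcounts: pp0:3 pp1:4 pp2:4 pp3:1
Op 6: write(P0, v1, 150). refcount(pp1)=4>1 -> COPY to pp4. 5 ppages; refcounts: pp0:3 pp1:3 pp2:4 pp3:1 pp4:1
P0: v1 -> pp4 = 150
P1: v1 -> pp1 = 32
P2: v1 -> pp1 = 32
P3: v1 -> pp1 = 32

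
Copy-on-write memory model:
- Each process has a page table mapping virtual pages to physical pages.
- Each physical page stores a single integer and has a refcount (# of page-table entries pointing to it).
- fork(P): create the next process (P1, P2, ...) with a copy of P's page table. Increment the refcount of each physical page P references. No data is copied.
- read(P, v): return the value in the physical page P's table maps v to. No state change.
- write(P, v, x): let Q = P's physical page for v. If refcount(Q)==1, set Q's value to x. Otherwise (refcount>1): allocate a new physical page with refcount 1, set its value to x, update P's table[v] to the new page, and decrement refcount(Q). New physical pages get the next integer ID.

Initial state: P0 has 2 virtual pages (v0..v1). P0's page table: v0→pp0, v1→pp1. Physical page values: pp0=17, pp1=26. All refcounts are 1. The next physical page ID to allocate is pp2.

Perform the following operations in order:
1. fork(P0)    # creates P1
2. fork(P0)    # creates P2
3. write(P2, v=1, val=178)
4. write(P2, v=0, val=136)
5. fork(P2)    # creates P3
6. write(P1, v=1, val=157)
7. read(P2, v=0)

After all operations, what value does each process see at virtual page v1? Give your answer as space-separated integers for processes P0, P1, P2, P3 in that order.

Op 1: fork(P0) -> P1. 2 ppages; refcounts: pp0:2 pp1:2
Op 2: fork(P0) -> P2. 2 ppages; refcounts: pp0:3 pp1:3
Op 3: write(P2, v1, 178). refcount(pp1)=3>1 -> COPY to pp2. 3 ppages; refcounts: pp0:3 pp1:2 pp2:1
Op 4: write(P2, v0, 136). refcount(pp0)=3>1 -> COPY to pp3. 4 ppages; refcounts: pp0:2 pp1:2 pp2:1 pp3:1
Op 5: fork(P2) -> P3. 4 ppages; refcounts: pp0:2 pp1:2 pp2:2 pp3:2
Op 6: write(P1, v1, 157). refcount(pp1)=2>1 -> COPY to pp4. 5 ppages; refcounts: pp0:2 pp1:1 pp2:2 pp3:2 pp4:1
Op 7: read(P2, v0) -> 136. No state change.
P0: v1 -> pp1 = 26
P1: v1 -> pp4 = 157
P2: v1 -> pp2 = 178
P3: v1 -> pp2 = 178

Answer: 26 157 178 178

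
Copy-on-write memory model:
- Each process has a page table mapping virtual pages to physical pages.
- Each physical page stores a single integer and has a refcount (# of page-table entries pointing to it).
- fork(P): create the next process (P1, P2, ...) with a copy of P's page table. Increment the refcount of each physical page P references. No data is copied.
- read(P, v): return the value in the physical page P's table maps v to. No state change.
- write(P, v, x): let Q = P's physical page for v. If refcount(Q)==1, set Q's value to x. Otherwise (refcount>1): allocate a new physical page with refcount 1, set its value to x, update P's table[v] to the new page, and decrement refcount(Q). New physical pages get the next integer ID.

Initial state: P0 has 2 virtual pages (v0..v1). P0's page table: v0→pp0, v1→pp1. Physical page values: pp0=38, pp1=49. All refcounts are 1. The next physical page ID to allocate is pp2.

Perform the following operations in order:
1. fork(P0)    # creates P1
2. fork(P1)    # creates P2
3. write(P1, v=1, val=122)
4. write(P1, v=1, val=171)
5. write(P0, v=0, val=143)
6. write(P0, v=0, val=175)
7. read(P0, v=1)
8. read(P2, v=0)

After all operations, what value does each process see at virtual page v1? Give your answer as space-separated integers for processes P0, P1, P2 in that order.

Op 1: fork(P0) -> P1. 2 ppages; refcounts: pp0:2 pp1:2
Op 2: fork(P1) -> P2. 2 ppages; refcounts: pp0:3 pp1:3
Op 3: write(P1, v1, 122). refcount(pp1)=3>1 -> COPY to pp2. 3 ppages; refcounts: pp0:3 pp1:2 pp2:1
Op 4: write(P1, v1, 171). refcount(pp2)=1 -> write in place. 3 ppages; refcounts: pp0:3 pp1:2 pp2:1
Op 5: write(P0, v0, 143). refcount(pp0)=3>1 -> COPY to pp3. 4 ppages; refcounts: pp0:2 pp1:2 pp2:1 pp3:1
Op 6: write(P0, v0, 175). refcount(pp3)=1 -> write in place. 4 ppages; refcounts: pp0:2 pp1:2 pp2:1 pp3:1
Op 7: read(P0, v1) -> 49. No state change.
Op 8: read(P2, v0) -> 38. No state change.
P0: v1 -> pp1 = 49
P1: v1 -> pp2 = 171
P2: v1 -> pp1 = 49

Answer: 49 171 49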